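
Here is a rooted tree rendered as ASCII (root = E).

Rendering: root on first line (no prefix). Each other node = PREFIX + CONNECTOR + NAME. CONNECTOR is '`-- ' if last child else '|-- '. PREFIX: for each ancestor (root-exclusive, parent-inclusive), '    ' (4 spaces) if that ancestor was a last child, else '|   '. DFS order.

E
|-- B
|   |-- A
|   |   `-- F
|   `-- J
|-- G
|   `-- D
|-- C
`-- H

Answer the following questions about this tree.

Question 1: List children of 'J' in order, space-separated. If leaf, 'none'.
Answer: none

Derivation:
Node J's children (from adjacency): (leaf)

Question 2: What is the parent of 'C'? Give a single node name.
Scan adjacency: C appears as child of E

Answer: E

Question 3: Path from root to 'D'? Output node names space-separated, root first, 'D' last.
Walk down from root: E -> G -> D

Answer: E G D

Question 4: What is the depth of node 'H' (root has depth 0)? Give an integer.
Answer: 1

Derivation:
Path from root to H: E -> H
Depth = number of edges = 1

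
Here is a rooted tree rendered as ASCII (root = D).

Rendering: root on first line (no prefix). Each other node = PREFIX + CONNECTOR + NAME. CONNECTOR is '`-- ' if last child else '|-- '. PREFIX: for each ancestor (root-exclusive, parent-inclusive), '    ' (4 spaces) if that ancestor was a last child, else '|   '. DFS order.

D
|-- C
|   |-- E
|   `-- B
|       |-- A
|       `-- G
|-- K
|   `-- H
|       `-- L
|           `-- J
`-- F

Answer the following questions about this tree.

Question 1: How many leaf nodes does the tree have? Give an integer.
Answer: 5

Derivation:
Leaves (nodes with no children): A, E, F, G, J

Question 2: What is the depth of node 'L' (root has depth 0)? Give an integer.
Answer: 3

Derivation:
Path from root to L: D -> K -> H -> L
Depth = number of edges = 3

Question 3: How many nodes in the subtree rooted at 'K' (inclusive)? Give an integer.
Answer: 4

Derivation:
Subtree rooted at K contains: H, J, K, L
Count = 4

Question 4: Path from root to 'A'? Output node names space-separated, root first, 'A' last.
Answer: D C B A

Derivation:
Walk down from root: D -> C -> B -> A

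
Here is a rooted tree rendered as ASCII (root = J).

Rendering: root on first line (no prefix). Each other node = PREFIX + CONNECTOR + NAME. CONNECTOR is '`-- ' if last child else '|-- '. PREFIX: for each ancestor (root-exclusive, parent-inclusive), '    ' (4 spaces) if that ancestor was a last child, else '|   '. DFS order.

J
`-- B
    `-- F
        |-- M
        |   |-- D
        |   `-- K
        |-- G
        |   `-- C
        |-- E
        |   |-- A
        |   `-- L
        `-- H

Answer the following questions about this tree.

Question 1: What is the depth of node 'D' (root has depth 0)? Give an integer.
Answer: 4

Derivation:
Path from root to D: J -> B -> F -> M -> D
Depth = number of edges = 4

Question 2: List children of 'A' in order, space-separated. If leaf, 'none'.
Node A's children (from adjacency): (leaf)

Answer: none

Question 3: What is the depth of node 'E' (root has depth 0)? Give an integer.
Answer: 3

Derivation:
Path from root to E: J -> B -> F -> E
Depth = number of edges = 3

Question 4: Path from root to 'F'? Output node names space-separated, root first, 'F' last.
Walk down from root: J -> B -> F

Answer: J B F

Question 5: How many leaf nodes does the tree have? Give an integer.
Leaves (nodes with no children): A, C, D, H, K, L

Answer: 6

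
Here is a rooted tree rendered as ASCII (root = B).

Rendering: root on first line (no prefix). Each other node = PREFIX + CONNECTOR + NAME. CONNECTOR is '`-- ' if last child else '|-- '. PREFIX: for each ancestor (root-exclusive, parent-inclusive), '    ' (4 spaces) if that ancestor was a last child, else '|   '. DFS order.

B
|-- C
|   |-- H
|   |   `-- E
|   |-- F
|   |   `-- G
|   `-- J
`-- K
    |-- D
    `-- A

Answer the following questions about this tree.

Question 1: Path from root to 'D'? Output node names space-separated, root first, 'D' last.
Answer: B K D

Derivation:
Walk down from root: B -> K -> D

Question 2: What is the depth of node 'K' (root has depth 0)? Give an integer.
Answer: 1

Derivation:
Path from root to K: B -> K
Depth = number of edges = 1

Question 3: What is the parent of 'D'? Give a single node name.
Scan adjacency: D appears as child of K

Answer: K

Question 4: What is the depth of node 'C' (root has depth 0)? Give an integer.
Answer: 1

Derivation:
Path from root to C: B -> C
Depth = number of edges = 1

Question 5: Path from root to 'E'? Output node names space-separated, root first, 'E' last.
Answer: B C H E

Derivation:
Walk down from root: B -> C -> H -> E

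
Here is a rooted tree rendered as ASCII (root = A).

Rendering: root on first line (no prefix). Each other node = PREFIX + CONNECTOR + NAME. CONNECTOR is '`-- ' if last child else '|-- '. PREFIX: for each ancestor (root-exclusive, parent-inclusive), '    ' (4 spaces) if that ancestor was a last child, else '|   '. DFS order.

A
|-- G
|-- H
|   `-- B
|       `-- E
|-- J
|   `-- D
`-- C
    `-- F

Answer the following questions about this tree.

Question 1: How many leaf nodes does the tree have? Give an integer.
Leaves (nodes with no children): D, E, F, G

Answer: 4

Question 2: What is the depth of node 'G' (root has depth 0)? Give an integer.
Answer: 1

Derivation:
Path from root to G: A -> G
Depth = number of edges = 1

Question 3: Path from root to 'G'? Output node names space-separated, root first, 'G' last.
Walk down from root: A -> G

Answer: A G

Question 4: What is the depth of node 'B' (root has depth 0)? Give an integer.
Answer: 2

Derivation:
Path from root to B: A -> H -> B
Depth = number of edges = 2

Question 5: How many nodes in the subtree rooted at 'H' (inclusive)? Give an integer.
Subtree rooted at H contains: B, E, H
Count = 3

Answer: 3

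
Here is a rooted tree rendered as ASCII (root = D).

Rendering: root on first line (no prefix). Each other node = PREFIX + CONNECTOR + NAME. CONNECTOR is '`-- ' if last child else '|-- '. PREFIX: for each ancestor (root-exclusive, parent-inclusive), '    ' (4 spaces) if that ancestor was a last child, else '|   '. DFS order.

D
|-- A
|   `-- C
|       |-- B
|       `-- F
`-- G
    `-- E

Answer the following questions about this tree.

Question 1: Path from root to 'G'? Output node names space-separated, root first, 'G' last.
Walk down from root: D -> G

Answer: D G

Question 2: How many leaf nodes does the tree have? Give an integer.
Leaves (nodes with no children): B, E, F

Answer: 3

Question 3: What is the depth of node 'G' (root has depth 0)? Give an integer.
Answer: 1

Derivation:
Path from root to G: D -> G
Depth = number of edges = 1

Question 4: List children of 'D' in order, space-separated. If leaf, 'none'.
Answer: A G

Derivation:
Node D's children (from adjacency): A, G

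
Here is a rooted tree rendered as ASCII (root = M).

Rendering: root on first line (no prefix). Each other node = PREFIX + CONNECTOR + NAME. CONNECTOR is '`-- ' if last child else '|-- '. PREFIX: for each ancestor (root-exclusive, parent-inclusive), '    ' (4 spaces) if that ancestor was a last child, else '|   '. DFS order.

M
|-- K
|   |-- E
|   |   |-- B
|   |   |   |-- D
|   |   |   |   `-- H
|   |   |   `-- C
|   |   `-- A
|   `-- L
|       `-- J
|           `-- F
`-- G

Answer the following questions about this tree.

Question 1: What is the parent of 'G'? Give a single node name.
Scan adjacency: G appears as child of M

Answer: M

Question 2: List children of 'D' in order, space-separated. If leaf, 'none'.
Answer: H

Derivation:
Node D's children (from adjacency): H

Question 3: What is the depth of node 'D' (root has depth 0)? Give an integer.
Path from root to D: M -> K -> E -> B -> D
Depth = number of edges = 4

Answer: 4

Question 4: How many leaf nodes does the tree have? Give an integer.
Answer: 5

Derivation:
Leaves (nodes with no children): A, C, F, G, H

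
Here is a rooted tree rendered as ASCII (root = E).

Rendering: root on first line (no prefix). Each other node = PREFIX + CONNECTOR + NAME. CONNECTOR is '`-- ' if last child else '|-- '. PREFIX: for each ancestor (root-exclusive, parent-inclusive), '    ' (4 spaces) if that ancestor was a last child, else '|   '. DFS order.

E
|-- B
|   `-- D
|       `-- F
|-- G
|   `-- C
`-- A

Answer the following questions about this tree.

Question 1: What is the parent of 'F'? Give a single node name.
Scan adjacency: F appears as child of D

Answer: D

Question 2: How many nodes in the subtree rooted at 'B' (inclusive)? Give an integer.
Subtree rooted at B contains: B, D, F
Count = 3

Answer: 3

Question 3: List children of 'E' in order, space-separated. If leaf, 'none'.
Node E's children (from adjacency): B, G, A

Answer: B G A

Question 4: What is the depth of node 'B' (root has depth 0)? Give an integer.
Path from root to B: E -> B
Depth = number of edges = 1

Answer: 1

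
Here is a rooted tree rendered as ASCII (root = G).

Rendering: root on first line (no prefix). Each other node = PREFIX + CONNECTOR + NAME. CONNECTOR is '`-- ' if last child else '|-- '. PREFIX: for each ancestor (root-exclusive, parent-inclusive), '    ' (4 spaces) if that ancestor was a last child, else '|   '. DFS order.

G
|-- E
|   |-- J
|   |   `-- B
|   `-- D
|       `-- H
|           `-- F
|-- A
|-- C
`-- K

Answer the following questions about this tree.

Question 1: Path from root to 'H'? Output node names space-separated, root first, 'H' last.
Walk down from root: G -> E -> D -> H

Answer: G E D H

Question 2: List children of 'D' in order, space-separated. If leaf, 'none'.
Answer: H

Derivation:
Node D's children (from adjacency): H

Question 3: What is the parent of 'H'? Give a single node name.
Scan adjacency: H appears as child of D

Answer: D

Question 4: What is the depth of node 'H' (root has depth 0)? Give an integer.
Answer: 3

Derivation:
Path from root to H: G -> E -> D -> H
Depth = number of edges = 3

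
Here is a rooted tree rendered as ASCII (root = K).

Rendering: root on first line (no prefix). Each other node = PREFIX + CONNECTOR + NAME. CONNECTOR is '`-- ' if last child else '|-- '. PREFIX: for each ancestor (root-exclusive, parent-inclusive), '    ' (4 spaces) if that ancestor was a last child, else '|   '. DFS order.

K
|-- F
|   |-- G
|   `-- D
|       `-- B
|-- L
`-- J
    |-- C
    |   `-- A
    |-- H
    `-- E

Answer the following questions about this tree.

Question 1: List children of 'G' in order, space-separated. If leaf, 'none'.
Answer: none

Derivation:
Node G's children (from adjacency): (leaf)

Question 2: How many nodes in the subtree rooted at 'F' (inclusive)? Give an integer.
Subtree rooted at F contains: B, D, F, G
Count = 4

Answer: 4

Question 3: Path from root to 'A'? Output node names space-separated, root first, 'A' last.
Walk down from root: K -> J -> C -> A

Answer: K J C A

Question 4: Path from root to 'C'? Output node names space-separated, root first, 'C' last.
Answer: K J C

Derivation:
Walk down from root: K -> J -> C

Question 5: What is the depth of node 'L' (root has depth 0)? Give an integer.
Answer: 1

Derivation:
Path from root to L: K -> L
Depth = number of edges = 1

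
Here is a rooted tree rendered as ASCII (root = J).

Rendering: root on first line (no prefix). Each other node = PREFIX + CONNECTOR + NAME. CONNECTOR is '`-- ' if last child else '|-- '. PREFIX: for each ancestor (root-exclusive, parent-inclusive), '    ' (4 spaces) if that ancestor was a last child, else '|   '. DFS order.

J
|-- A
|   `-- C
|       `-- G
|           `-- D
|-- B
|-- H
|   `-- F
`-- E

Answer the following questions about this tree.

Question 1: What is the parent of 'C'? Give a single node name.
Scan adjacency: C appears as child of A

Answer: A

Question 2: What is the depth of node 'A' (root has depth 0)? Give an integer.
Answer: 1

Derivation:
Path from root to A: J -> A
Depth = number of edges = 1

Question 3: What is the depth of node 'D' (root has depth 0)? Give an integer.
Path from root to D: J -> A -> C -> G -> D
Depth = number of edges = 4

Answer: 4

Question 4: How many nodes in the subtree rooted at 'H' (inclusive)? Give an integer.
Answer: 2

Derivation:
Subtree rooted at H contains: F, H
Count = 2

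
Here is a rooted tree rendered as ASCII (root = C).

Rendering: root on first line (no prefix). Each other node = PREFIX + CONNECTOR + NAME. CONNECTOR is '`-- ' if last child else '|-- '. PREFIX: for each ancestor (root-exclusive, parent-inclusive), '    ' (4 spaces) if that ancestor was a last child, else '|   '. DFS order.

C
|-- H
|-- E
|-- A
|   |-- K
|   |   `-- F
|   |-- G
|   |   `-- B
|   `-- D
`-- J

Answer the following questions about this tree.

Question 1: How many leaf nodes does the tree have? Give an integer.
Answer: 6

Derivation:
Leaves (nodes with no children): B, D, E, F, H, J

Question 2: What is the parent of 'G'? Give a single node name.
Scan adjacency: G appears as child of A

Answer: A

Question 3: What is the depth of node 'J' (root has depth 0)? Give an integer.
Path from root to J: C -> J
Depth = number of edges = 1

Answer: 1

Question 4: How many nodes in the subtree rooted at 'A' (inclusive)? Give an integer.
Subtree rooted at A contains: A, B, D, F, G, K
Count = 6

Answer: 6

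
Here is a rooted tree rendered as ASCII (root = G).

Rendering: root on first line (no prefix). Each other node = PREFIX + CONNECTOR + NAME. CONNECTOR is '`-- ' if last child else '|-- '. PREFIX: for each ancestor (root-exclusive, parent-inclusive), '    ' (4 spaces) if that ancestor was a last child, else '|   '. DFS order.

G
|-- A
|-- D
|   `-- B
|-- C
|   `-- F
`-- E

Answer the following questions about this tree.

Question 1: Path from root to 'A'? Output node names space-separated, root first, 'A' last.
Walk down from root: G -> A

Answer: G A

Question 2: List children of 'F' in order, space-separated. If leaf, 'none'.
Node F's children (from adjacency): (leaf)

Answer: none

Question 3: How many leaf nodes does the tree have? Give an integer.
Leaves (nodes with no children): A, B, E, F

Answer: 4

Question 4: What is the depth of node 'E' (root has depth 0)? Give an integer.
Answer: 1

Derivation:
Path from root to E: G -> E
Depth = number of edges = 1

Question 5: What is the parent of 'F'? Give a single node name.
Scan adjacency: F appears as child of C

Answer: C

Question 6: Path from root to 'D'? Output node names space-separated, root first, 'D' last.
Walk down from root: G -> D

Answer: G D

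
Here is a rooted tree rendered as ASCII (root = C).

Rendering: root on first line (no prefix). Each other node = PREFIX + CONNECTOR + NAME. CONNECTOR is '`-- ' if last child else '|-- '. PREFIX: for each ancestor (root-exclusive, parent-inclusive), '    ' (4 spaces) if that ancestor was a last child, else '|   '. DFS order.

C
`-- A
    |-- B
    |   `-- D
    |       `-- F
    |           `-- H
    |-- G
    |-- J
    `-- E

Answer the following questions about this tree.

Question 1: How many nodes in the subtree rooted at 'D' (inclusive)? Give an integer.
Subtree rooted at D contains: D, F, H
Count = 3

Answer: 3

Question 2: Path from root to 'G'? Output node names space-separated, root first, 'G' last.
Walk down from root: C -> A -> G

Answer: C A G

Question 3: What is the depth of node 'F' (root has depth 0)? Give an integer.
Answer: 4

Derivation:
Path from root to F: C -> A -> B -> D -> F
Depth = number of edges = 4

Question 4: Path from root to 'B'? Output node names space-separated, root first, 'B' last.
Answer: C A B

Derivation:
Walk down from root: C -> A -> B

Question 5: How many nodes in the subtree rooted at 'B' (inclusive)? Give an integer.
Answer: 4

Derivation:
Subtree rooted at B contains: B, D, F, H
Count = 4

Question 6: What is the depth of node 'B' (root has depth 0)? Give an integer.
Answer: 2

Derivation:
Path from root to B: C -> A -> B
Depth = number of edges = 2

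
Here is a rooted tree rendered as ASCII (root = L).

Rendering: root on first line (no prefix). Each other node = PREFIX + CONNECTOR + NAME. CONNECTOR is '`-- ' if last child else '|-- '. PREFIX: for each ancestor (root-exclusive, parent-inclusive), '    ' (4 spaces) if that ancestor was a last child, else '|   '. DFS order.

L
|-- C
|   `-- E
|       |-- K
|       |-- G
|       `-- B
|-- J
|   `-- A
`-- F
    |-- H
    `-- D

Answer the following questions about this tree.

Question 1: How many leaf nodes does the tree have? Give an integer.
Leaves (nodes with no children): A, B, D, G, H, K

Answer: 6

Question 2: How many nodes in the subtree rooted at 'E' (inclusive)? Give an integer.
Answer: 4

Derivation:
Subtree rooted at E contains: B, E, G, K
Count = 4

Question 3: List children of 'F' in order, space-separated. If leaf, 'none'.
Node F's children (from adjacency): H, D

Answer: H D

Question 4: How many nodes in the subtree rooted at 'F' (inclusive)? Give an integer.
Answer: 3

Derivation:
Subtree rooted at F contains: D, F, H
Count = 3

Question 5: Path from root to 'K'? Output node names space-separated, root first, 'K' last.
Answer: L C E K

Derivation:
Walk down from root: L -> C -> E -> K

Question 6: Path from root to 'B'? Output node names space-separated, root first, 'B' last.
Walk down from root: L -> C -> E -> B

Answer: L C E B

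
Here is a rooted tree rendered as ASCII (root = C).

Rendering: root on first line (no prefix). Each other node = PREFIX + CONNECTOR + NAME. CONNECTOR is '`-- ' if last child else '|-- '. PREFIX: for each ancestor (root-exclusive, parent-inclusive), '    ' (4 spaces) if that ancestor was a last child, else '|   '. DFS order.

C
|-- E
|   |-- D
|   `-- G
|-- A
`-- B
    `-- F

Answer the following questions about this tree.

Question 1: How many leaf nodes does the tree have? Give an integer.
Leaves (nodes with no children): A, D, F, G

Answer: 4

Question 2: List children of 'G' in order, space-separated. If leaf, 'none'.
Answer: none

Derivation:
Node G's children (from adjacency): (leaf)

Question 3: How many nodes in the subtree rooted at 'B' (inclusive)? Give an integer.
Subtree rooted at B contains: B, F
Count = 2

Answer: 2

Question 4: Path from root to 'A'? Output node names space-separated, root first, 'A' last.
Answer: C A

Derivation:
Walk down from root: C -> A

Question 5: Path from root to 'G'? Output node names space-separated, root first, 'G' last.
Answer: C E G

Derivation:
Walk down from root: C -> E -> G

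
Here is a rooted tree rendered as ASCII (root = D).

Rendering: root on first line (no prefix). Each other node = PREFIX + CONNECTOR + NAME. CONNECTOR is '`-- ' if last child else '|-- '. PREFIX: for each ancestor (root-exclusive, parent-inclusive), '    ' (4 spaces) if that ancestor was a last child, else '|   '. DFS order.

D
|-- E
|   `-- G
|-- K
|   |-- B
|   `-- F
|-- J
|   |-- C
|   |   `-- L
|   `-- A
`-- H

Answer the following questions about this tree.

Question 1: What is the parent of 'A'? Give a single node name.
Answer: J

Derivation:
Scan adjacency: A appears as child of J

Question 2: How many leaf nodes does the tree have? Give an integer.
Leaves (nodes with no children): A, B, F, G, H, L

Answer: 6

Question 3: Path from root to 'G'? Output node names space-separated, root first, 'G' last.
Answer: D E G

Derivation:
Walk down from root: D -> E -> G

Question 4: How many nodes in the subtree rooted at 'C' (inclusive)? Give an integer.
Answer: 2

Derivation:
Subtree rooted at C contains: C, L
Count = 2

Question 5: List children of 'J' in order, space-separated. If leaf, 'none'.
Answer: C A

Derivation:
Node J's children (from adjacency): C, A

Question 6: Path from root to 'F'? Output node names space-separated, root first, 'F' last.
Answer: D K F

Derivation:
Walk down from root: D -> K -> F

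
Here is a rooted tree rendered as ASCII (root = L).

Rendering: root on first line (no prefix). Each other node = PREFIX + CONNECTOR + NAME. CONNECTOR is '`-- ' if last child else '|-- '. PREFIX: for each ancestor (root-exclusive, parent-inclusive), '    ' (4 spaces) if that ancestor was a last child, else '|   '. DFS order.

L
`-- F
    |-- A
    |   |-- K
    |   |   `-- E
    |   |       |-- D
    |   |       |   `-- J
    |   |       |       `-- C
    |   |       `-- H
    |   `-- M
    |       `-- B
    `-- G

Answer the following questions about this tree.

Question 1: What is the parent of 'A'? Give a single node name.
Answer: F

Derivation:
Scan adjacency: A appears as child of F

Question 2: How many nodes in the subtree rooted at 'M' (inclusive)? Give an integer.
Answer: 2

Derivation:
Subtree rooted at M contains: B, M
Count = 2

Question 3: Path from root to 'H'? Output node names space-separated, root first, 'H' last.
Walk down from root: L -> F -> A -> K -> E -> H

Answer: L F A K E H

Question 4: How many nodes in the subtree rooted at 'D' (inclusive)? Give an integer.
Answer: 3

Derivation:
Subtree rooted at D contains: C, D, J
Count = 3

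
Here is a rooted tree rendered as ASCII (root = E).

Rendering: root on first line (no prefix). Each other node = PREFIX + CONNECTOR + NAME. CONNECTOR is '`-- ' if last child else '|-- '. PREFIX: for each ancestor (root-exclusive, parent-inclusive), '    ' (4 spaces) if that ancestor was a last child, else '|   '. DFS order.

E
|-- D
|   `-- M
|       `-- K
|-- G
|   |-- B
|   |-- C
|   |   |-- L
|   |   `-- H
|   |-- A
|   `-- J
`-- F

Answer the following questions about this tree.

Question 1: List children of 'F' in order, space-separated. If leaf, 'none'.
Node F's children (from adjacency): (leaf)

Answer: none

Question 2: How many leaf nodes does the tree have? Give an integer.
Answer: 7

Derivation:
Leaves (nodes with no children): A, B, F, H, J, K, L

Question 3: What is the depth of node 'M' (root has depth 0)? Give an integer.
Answer: 2

Derivation:
Path from root to M: E -> D -> M
Depth = number of edges = 2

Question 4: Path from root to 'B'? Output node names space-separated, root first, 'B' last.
Answer: E G B

Derivation:
Walk down from root: E -> G -> B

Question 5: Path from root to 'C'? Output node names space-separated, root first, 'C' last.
Answer: E G C

Derivation:
Walk down from root: E -> G -> C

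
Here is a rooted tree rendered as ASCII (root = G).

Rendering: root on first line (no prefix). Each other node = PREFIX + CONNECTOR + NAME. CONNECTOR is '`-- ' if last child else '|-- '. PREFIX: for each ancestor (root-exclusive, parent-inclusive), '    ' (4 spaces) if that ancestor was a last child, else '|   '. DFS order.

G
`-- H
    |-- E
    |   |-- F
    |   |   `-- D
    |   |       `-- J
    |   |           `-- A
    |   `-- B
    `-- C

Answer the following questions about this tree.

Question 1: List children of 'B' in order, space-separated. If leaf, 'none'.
Node B's children (from adjacency): (leaf)

Answer: none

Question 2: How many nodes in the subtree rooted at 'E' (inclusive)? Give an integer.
Subtree rooted at E contains: A, B, D, E, F, J
Count = 6

Answer: 6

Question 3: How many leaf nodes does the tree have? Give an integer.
Leaves (nodes with no children): A, B, C

Answer: 3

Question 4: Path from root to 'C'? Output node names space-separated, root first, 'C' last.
Walk down from root: G -> H -> C

Answer: G H C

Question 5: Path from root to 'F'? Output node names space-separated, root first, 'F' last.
Answer: G H E F

Derivation:
Walk down from root: G -> H -> E -> F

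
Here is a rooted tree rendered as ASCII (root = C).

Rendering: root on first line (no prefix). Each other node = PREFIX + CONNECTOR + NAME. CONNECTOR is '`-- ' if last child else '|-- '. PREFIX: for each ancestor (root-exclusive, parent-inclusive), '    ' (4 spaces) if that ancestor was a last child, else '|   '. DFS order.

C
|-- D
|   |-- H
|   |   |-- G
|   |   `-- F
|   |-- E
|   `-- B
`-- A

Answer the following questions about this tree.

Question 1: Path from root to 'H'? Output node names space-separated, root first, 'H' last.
Answer: C D H

Derivation:
Walk down from root: C -> D -> H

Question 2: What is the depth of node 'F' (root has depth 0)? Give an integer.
Path from root to F: C -> D -> H -> F
Depth = number of edges = 3

Answer: 3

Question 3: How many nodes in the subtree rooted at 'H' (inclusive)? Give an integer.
Subtree rooted at H contains: F, G, H
Count = 3

Answer: 3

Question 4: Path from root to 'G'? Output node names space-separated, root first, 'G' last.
Answer: C D H G

Derivation:
Walk down from root: C -> D -> H -> G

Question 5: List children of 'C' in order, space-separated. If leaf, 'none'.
Answer: D A

Derivation:
Node C's children (from adjacency): D, A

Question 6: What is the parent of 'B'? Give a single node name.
Scan adjacency: B appears as child of D

Answer: D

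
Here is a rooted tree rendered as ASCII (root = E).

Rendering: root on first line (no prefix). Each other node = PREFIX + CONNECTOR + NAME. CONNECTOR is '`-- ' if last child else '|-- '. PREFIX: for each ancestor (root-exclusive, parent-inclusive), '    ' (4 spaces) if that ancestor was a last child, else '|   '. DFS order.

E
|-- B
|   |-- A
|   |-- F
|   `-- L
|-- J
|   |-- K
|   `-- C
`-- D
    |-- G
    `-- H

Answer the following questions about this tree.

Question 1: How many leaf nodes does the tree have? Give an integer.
Answer: 7

Derivation:
Leaves (nodes with no children): A, C, F, G, H, K, L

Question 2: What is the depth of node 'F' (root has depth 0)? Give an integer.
Path from root to F: E -> B -> F
Depth = number of edges = 2

Answer: 2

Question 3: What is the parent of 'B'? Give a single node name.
Answer: E

Derivation:
Scan adjacency: B appears as child of E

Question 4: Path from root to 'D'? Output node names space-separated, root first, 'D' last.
Answer: E D

Derivation:
Walk down from root: E -> D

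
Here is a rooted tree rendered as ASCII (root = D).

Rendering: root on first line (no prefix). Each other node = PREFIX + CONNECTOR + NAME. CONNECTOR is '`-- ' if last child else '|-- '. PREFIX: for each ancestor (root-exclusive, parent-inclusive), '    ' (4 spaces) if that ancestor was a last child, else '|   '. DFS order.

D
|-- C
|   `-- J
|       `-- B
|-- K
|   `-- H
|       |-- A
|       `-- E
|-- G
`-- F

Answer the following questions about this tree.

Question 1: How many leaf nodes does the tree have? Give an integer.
Answer: 5

Derivation:
Leaves (nodes with no children): A, B, E, F, G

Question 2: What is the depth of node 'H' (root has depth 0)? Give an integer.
Answer: 2

Derivation:
Path from root to H: D -> K -> H
Depth = number of edges = 2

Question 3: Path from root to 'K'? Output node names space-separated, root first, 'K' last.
Answer: D K

Derivation:
Walk down from root: D -> K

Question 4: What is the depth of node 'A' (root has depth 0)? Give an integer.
Path from root to A: D -> K -> H -> A
Depth = number of edges = 3

Answer: 3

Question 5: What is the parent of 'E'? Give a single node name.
Scan adjacency: E appears as child of H

Answer: H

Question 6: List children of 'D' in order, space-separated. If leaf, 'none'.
Answer: C K G F

Derivation:
Node D's children (from adjacency): C, K, G, F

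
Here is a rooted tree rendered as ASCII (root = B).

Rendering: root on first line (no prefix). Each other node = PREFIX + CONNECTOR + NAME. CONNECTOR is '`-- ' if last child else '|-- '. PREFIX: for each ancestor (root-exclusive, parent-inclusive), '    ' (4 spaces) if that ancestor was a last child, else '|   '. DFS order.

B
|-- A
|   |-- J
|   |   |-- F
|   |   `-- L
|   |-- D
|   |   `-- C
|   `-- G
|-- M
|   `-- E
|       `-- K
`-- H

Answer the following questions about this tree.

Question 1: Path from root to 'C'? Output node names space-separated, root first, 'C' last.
Walk down from root: B -> A -> D -> C

Answer: B A D C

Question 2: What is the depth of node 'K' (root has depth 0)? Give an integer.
Path from root to K: B -> M -> E -> K
Depth = number of edges = 3

Answer: 3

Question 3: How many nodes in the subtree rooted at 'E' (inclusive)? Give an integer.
Subtree rooted at E contains: E, K
Count = 2

Answer: 2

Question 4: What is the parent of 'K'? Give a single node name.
Answer: E

Derivation:
Scan adjacency: K appears as child of E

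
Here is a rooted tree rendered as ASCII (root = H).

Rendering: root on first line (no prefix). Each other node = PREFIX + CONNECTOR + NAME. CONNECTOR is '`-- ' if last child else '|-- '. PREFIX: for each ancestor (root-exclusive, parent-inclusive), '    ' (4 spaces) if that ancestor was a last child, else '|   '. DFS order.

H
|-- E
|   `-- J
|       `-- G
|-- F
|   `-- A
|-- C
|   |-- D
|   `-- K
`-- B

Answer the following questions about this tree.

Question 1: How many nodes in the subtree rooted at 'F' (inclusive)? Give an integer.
Subtree rooted at F contains: A, F
Count = 2

Answer: 2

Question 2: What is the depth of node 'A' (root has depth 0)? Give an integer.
Path from root to A: H -> F -> A
Depth = number of edges = 2

Answer: 2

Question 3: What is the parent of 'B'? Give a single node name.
Answer: H

Derivation:
Scan adjacency: B appears as child of H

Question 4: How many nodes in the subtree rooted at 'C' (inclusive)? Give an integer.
Subtree rooted at C contains: C, D, K
Count = 3

Answer: 3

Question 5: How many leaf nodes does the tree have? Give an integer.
Leaves (nodes with no children): A, B, D, G, K

Answer: 5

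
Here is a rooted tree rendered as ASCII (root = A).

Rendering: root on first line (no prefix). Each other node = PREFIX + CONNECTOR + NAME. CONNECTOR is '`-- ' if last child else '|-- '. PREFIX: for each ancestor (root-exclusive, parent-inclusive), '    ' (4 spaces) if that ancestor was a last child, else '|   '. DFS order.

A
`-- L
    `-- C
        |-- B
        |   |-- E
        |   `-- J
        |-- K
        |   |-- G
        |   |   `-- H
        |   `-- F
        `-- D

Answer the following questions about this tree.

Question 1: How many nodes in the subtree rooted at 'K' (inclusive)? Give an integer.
Subtree rooted at K contains: F, G, H, K
Count = 4

Answer: 4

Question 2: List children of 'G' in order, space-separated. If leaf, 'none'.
Node G's children (from adjacency): H

Answer: H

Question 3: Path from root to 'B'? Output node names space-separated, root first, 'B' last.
Answer: A L C B

Derivation:
Walk down from root: A -> L -> C -> B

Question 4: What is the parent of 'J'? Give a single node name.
Scan adjacency: J appears as child of B

Answer: B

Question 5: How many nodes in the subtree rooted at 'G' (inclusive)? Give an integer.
Subtree rooted at G contains: G, H
Count = 2

Answer: 2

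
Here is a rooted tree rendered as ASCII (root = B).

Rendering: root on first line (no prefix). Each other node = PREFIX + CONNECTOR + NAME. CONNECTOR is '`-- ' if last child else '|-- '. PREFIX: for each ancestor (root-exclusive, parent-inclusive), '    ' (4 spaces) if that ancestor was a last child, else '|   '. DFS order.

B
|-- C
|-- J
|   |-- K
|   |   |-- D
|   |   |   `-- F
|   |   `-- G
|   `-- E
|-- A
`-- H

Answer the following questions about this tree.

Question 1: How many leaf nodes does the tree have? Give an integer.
Answer: 6

Derivation:
Leaves (nodes with no children): A, C, E, F, G, H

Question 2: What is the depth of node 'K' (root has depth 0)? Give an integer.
Answer: 2

Derivation:
Path from root to K: B -> J -> K
Depth = number of edges = 2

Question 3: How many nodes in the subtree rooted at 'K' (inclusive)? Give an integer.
Answer: 4

Derivation:
Subtree rooted at K contains: D, F, G, K
Count = 4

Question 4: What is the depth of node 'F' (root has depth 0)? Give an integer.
Answer: 4

Derivation:
Path from root to F: B -> J -> K -> D -> F
Depth = number of edges = 4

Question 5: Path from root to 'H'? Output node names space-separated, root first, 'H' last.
Walk down from root: B -> H

Answer: B H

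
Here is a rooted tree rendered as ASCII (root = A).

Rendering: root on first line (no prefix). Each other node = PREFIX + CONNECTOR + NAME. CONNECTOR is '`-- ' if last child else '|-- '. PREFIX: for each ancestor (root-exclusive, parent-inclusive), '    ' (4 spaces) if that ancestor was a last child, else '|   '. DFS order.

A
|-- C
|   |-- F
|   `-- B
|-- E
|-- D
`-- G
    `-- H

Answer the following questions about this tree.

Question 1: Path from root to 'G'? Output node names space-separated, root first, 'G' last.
Answer: A G

Derivation:
Walk down from root: A -> G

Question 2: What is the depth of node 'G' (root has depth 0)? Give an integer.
Path from root to G: A -> G
Depth = number of edges = 1

Answer: 1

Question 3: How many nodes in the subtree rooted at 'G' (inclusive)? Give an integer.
Answer: 2

Derivation:
Subtree rooted at G contains: G, H
Count = 2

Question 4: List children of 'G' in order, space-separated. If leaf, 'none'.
Node G's children (from adjacency): H

Answer: H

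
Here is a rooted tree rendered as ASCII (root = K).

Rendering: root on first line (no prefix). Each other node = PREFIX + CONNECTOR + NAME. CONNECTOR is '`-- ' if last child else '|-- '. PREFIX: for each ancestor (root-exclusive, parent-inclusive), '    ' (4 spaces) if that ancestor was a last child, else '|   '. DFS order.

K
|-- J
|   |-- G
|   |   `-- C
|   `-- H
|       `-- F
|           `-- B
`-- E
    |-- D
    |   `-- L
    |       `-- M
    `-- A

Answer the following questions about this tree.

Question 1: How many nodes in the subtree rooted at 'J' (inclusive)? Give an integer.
Answer: 6

Derivation:
Subtree rooted at J contains: B, C, F, G, H, J
Count = 6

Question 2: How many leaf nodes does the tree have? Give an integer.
Leaves (nodes with no children): A, B, C, M

Answer: 4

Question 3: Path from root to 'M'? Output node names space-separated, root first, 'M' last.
Answer: K E D L M

Derivation:
Walk down from root: K -> E -> D -> L -> M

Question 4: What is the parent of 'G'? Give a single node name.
Scan adjacency: G appears as child of J

Answer: J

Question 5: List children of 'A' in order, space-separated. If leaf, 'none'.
Answer: none

Derivation:
Node A's children (from adjacency): (leaf)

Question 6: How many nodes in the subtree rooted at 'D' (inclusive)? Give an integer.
Subtree rooted at D contains: D, L, M
Count = 3

Answer: 3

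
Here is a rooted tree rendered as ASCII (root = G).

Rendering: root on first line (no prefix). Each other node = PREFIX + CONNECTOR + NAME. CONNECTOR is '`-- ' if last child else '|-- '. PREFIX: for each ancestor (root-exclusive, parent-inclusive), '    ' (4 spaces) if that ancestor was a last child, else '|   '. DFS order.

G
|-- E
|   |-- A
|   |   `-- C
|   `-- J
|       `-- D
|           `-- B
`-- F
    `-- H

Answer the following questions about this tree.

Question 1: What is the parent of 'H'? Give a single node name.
Scan adjacency: H appears as child of F

Answer: F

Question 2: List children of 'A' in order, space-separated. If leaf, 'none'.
Node A's children (from adjacency): C

Answer: C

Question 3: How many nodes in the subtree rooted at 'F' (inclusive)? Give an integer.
Answer: 2

Derivation:
Subtree rooted at F contains: F, H
Count = 2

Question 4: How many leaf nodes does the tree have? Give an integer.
Answer: 3

Derivation:
Leaves (nodes with no children): B, C, H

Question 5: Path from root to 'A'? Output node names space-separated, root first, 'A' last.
Answer: G E A

Derivation:
Walk down from root: G -> E -> A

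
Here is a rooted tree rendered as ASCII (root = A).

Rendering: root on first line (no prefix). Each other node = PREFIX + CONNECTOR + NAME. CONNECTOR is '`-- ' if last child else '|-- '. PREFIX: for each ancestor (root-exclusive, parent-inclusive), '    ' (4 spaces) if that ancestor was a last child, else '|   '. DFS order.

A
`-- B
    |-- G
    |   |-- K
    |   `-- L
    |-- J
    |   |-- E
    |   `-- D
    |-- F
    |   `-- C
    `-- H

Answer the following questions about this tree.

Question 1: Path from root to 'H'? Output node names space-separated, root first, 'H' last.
Answer: A B H

Derivation:
Walk down from root: A -> B -> H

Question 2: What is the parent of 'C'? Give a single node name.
Answer: F

Derivation:
Scan adjacency: C appears as child of F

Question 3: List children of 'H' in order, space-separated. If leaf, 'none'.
Answer: none

Derivation:
Node H's children (from adjacency): (leaf)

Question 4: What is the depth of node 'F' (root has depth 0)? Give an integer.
Path from root to F: A -> B -> F
Depth = number of edges = 2

Answer: 2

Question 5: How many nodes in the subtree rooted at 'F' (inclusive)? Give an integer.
Subtree rooted at F contains: C, F
Count = 2

Answer: 2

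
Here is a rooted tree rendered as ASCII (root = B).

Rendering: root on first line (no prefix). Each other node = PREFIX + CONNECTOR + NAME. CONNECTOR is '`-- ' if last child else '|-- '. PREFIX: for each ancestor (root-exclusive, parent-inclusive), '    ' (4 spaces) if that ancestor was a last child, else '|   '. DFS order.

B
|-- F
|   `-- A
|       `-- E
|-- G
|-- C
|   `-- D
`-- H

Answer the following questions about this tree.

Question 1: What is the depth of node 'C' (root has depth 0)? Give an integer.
Path from root to C: B -> C
Depth = number of edges = 1

Answer: 1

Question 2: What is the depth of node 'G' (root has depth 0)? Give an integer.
Answer: 1

Derivation:
Path from root to G: B -> G
Depth = number of edges = 1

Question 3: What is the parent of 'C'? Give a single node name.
Scan adjacency: C appears as child of B

Answer: B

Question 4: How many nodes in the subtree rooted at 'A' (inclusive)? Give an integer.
Subtree rooted at A contains: A, E
Count = 2

Answer: 2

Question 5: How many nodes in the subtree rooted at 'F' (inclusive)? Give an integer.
Subtree rooted at F contains: A, E, F
Count = 3

Answer: 3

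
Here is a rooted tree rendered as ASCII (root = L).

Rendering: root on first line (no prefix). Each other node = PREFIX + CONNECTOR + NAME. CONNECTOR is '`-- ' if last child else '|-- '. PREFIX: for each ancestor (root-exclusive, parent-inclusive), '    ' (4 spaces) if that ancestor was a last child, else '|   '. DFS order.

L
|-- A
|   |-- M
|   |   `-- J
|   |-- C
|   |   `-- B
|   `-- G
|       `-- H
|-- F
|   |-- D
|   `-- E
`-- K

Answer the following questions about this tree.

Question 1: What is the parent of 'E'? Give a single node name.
Scan adjacency: E appears as child of F

Answer: F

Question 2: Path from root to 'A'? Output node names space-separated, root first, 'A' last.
Walk down from root: L -> A

Answer: L A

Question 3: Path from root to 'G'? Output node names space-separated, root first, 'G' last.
Answer: L A G

Derivation:
Walk down from root: L -> A -> G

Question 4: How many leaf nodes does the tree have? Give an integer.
Answer: 6

Derivation:
Leaves (nodes with no children): B, D, E, H, J, K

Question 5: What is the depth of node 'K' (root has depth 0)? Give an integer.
Path from root to K: L -> K
Depth = number of edges = 1

Answer: 1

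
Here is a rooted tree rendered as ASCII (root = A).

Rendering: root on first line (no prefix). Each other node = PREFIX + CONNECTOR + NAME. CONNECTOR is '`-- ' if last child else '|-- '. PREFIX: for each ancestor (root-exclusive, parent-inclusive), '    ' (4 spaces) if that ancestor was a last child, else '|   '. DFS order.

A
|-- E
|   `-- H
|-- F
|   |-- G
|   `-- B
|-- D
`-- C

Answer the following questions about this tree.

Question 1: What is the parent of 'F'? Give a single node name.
Scan adjacency: F appears as child of A

Answer: A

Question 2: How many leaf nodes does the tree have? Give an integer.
Leaves (nodes with no children): B, C, D, G, H

Answer: 5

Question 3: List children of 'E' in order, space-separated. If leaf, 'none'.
Answer: H

Derivation:
Node E's children (from adjacency): H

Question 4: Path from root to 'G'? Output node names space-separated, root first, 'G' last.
Walk down from root: A -> F -> G

Answer: A F G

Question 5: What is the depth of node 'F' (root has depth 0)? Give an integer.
Path from root to F: A -> F
Depth = number of edges = 1

Answer: 1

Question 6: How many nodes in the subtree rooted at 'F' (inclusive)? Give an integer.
Answer: 3

Derivation:
Subtree rooted at F contains: B, F, G
Count = 3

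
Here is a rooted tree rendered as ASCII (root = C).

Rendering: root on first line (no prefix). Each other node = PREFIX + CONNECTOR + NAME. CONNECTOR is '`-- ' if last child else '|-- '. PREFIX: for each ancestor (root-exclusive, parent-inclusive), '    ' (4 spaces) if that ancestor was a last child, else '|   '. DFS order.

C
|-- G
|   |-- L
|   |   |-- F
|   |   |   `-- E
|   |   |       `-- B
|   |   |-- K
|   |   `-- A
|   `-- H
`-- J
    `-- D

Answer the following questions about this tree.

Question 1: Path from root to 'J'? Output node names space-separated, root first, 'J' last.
Walk down from root: C -> J

Answer: C J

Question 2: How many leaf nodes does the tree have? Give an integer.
Leaves (nodes with no children): A, B, D, H, K

Answer: 5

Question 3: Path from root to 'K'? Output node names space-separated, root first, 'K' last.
Answer: C G L K

Derivation:
Walk down from root: C -> G -> L -> K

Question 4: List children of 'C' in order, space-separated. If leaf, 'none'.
Answer: G J

Derivation:
Node C's children (from adjacency): G, J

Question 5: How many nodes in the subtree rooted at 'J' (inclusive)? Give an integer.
Answer: 2

Derivation:
Subtree rooted at J contains: D, J
Count = 2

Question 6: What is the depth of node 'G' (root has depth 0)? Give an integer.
Path from root to G: C -> G
Depth = number of edges = 1

Answer: 1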